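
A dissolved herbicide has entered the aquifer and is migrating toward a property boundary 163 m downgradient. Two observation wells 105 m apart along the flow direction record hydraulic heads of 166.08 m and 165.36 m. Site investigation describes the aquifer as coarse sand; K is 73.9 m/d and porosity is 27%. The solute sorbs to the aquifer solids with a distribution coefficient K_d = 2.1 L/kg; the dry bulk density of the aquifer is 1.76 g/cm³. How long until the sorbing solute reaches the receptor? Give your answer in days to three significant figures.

1280 days

Hydraulic gradient i = (166.08 − 165.36) / 105 = 0.72 / 105 = 0.006857
q = Ki = 73.9 × 0.006857 = 0.5067 m/d
v = Ki/n = 73.9·0.006857/0.27 = 1.877 m/d
Retardation R = 1 + ρ_b·K_d/n = 1 + 1.76×2.1/0.27 = 14.69
Contaminant velocity v_c = v/R = 1.877/14.69 = 0.1278 m/d
t = L/v_c = 163/0.1278 = 1276 d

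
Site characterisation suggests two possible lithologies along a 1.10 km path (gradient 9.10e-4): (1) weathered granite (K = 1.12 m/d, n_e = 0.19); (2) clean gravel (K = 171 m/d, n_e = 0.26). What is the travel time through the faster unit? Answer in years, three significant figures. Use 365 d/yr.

Unit 1 (weathered granite): v = 1.12×9.1e-4/0.19 = 0.005364 m/d, t = 1100/0.005364 = 205100 d
Unit 2 (clean gravel): v = 171×9.1e-4/0.26 = 0.5985 m/d, t = 1100/0.5985 = 1838 d
Faster: 1838 d / 365 = 5.04 yr

5.04 years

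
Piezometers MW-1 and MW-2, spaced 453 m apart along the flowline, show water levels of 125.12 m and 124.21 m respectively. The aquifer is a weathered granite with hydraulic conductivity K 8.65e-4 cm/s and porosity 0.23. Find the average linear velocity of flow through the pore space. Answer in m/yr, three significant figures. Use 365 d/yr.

2.38 m/yr

Hydraulic gradient i = (125.12 − 124.21) / 453 = 0.91 / 453 = 0.002009
K = 8.65e-4 cm/s × 864 = 0.7474 m/d
q = Ki = 0.7474 × 0.002009 = 0.001501 m/d
Seepage velocity v = q / n = 0.001501 / 0.23 = 0.006527 m/d
   = 0.006527 × 365 = 2.38 m/yr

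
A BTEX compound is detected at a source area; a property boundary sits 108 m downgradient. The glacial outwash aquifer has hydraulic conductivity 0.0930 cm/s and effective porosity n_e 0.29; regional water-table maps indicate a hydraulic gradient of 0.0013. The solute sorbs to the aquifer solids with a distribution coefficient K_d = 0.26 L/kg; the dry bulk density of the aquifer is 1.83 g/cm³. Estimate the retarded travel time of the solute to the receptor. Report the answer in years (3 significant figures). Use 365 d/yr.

K = 0.0930 cm/s × 864 = 80.35 m/d
Darcy flux q = K·i = 80.35 × 0.0013 = 0.1045 m/d
v = Ki/n = 80.35·0.0013/0.29 = 0.3602 m/d
Retardation R = 1 + ρ_b·K_d/n = 1 + 1.83×0.26/0.29 = 2.641
Contaminant velocity v_c = v/R = 0.3602/2.641 = 0.1364 m/d
t = L/v_c = 108/0.1364 = 791.8 d
   = 791.8/365 = 2.17 yr

2.17 years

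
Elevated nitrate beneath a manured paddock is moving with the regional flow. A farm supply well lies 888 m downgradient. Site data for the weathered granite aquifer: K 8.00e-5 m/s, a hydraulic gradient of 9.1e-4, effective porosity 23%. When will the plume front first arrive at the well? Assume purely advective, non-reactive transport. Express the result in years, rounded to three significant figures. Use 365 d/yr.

89.0 years

K = 8.00e-5 m/s × 86400 s/d = 6.912 m/d
q = Ki = 6.912 × 9.1e-4 = 0.006290 m/d
v_s = q/n_e = 0.006290/0.23 = 0.02735 m/d
t = L / v = 888 / 0.02735 = 32470 d
   = 32470 / 365 = 89.0 yr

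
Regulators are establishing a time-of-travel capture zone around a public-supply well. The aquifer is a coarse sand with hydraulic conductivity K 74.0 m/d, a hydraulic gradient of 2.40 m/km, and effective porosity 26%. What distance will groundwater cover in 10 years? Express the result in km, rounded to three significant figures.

q = Ki = 74.0 × 0.0024 = 0.1776 m/d
v = Ki/n = 74.0·0.0024/0.26 = 0.6831 m/d
T = 10 yr × 365 = 3650 d
L = v × T = 0.6831 × 3650 = 2493 m
   = 2.49 km

2.49 km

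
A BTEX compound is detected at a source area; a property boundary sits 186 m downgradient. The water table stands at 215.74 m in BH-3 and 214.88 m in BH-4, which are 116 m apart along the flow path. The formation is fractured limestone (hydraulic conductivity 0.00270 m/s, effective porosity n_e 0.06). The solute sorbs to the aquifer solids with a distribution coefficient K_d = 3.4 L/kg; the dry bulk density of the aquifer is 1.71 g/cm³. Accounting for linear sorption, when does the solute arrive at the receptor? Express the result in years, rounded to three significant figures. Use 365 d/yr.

1.73 years

Hydraulic gradient i = (215.74 − 214.88) / 116 = 0.86 / 116 = 0.007414
K = 0.00270 m/s × 86400 s/d = 233.3 m/d
Darcy flux q = K·i = 233.3 × 0.007414 = 1.729 m/d
Seepage velocity v = q / n = 1.729 / 0.06 = 28.82 m/d
Retardation R = 1 + ρ_b·K_d/n = 1 + 1.71×3.4/0.06 = 97.90
Contaminant velocity v_c = v/R = 28.82/97.90 = 0.2944 m/d
t = L/v_c = 186/0.2944 = 631.7 d
   = 631.7/365 = 1.73 yr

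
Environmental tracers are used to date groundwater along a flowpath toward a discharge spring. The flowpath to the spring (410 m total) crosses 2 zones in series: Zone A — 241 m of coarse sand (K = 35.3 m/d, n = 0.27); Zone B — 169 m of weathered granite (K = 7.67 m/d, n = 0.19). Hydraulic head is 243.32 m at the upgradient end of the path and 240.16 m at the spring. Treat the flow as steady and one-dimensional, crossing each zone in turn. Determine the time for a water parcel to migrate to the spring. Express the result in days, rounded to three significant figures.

Total head drop ΔH = 243.32 − 240.16 = 3.16 m
Continuity: the same q passes through each zone, so ΔH = q·Σ(L_j/K_j) — the zones act as resistances in series.
Σ(L/K) = 241/35.3 + 169/7.67 = 6.827 + 22.03 = 28.86 d
q = ΔH / Σ(L/K) = 3.16 / 28.86 = 0.1095 m/d (same in every zone)
Zone A: v = q/n = 0.1095/0.27 = 0.4055 m/d → t_A = 241/0.4055 = 594.3 d
Zone B: v = q/n = 0.1095/0.19 = 0.5763 m/d → t_B = 169/0.5763 = 293.3 d
Total t = 594.3 + 293.3 = 887.6 d

888 days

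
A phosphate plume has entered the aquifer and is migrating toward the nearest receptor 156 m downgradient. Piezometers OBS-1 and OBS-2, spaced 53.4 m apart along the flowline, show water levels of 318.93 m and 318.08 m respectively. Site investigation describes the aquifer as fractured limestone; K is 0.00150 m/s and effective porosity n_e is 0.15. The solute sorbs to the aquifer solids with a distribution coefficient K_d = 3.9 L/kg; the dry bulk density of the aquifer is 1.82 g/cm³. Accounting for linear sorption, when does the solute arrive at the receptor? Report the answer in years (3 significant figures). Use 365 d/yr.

1.50 years

Hydraulic gradient i = (318.93 − 318.08) / 53.4 = 0.85 / 53.4 = 0.01592
K = 0.00150 m/s × 86400 s/d = 129.6 m/d
Specific discharge q = 129.6 × 0.01592 = 2.063 m/d
Average linear velocity = 2.063 / 0.15 = 13.75 m/d
Retardation R = 1 + ρ_b·K_d/n = 1 + 1.82×3.9/0.15 = 48.32
Contaminant velocity v_c = v/R = 13.75/48.32 = 0.2846 m/d
t = L/v_c = 156/0.2846 = 548.1 d
   = 548.1/365 = 1.50 yr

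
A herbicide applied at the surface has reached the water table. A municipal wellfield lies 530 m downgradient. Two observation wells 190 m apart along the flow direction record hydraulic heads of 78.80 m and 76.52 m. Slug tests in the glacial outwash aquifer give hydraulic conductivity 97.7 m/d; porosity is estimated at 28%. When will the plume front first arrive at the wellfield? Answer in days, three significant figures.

Hydraulic gradient i = (78.80 − 76.52) / 190 = 2.28 / 190 = 0.01200
Specific discharge q = 97.7 × 0.01200 = 1.172 m/d
Average linear velocity = 1.172 / 0.28 = 4.187 m/d
t = L / v = 530 / 4.187 = 126.6 d

127 days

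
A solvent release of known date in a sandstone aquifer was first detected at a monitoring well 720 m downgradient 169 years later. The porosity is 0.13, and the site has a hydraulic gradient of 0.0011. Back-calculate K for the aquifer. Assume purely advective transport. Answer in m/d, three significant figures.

t = 169 years = 61690 d
v = L / t = 720 / 61690 = 0.01167 m/d
K = v · n / i = 0.01167 × 0.13 / 0.0011 = 1.38 m/d

1.38 m/d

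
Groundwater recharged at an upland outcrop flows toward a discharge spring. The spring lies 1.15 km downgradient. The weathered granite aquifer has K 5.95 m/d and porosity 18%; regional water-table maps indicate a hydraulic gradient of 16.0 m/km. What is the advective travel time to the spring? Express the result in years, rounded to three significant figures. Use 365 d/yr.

5.96 years

Specific discharge q = 5.95 × 0.016 = 0.09520 m/d
v_s = q/n_e = 0.09520/0.18 = 0.5289 m/d
L = 1.15 km = 1150 m
t = L / v = 1150 / 0.5289 = 2174 d
   = 2174 / 365 = 5.96 yr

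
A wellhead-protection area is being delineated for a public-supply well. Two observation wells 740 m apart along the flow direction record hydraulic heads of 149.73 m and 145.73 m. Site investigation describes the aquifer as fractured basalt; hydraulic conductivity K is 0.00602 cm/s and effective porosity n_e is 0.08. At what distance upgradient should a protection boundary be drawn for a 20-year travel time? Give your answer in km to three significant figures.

2.57 km

Hydraulic gradient i = (149.73 − 145.73) / 740 = 4.00 / 740 = 0.005405
K = 0.00602 cm/s × 864 = 5.201 m/d
Darcy flux q = K·i = 5.201 × 0.005405 = 0.02812 m/d
Average linear velocity = 0.02812 / 0.08 = 0.3514 m/d
T = 20 yr × 365 = 7300 d
L = v × T = 0.3514 × 7300 = 2565 m
   = 2.57 km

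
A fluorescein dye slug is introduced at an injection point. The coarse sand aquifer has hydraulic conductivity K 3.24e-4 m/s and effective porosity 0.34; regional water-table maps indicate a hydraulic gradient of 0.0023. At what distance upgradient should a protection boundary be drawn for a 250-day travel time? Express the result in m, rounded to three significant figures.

47.3 m

K = 3.24e-4 m/s × 86400 s/d = 27.99 m/d
q = Ki = 27.99 × 0.0023 = 0.06439 m/d
v = Ki/n = 27.99·0.0023/0.34 = 0.1894 m/d
L = v × T = 0.1894 × 250 = 47.34 m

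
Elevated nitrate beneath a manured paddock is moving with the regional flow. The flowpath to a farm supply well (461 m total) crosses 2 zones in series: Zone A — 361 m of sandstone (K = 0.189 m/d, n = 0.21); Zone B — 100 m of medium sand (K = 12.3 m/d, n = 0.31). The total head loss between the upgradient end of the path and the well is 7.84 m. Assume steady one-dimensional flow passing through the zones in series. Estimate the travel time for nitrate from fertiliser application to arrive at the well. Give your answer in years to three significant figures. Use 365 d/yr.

71.6 years

Steady 1-D flow in series ⇒ the Darcy flux q is identical in every zone and the zone head losses add (resistances L/K in series).
Σ(L/K) = 361/0.189 + 100/12.3 = 1910 + 8.130 = 1918 d
q = ΔH / Σ(L/K) = 7.84 / 1918 = 0.004087 m/d (same in every zone)
Zone A: v = q/n = 0.004087/0.21 = 0.01946 m/d → t_A = 361/0.01946 = 18550 d
Zone B: v = q/n = 0.004087/0.31 = 0.01318 m/d → t_B = 100/0.01318 = 7585 d
Total t = 18550 + 7585 = 26130 d
   = 26130 / 365 = 71.6 yr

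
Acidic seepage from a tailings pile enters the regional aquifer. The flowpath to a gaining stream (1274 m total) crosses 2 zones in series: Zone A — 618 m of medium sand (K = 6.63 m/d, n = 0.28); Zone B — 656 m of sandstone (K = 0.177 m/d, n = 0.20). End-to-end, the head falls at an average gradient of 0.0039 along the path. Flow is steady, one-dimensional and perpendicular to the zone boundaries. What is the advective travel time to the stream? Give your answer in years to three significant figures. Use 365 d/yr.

Steady 1-D flow in series ⇒ the Darcy flux q is identical in every zone and the zone head losses add (resistances L/K in series).
Σ(L/K) = 618/6.63 + 656/0.177 = 93.21 + 3706 = 3799 d
K_eq = L_total / Σ(L/K) = 1274 / 3799 = 0.3353 m/d
q = K_eq · i = 0.3353 × 0.0039 = 0.001308 m/d (same in every zone)
Zone A: v = q/n = 0.001308/0.28 = 0.004670 m/d → t_A = 618/0.004670 = 132300 d
Zone B: v = q/n = 0.001308/0.20 = 0.006539 m/d → t_B = 656/0.006539 = 100300 d
Total t = 132300 + 100300 = 232600 d
   = 232600 / 365 = 637 yr

637 years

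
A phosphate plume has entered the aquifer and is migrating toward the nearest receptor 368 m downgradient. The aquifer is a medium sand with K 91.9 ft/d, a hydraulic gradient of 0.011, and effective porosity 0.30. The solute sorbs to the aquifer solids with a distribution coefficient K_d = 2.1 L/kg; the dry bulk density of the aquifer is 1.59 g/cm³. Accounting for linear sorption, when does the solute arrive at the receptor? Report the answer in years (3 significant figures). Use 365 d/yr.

K = 91.9 ft/d × 0.3048 = 28.01 m/d
Darcy flux q = K·i = 28.01 × 0.011 = 0.3081 m/d
Average linear velocity = 0.3081 / 0.30 = 1.027 m/d
Retardation R = 1 + ρ_b·K_d/n = 1 + 1.59×2.1/0.30 = 12.13
Contaminant velocity v_c = v/R = 1.027/12.13 = 0.08467 m/d
t = L/v_c = 368/0.08467 = 4346 d
   = 4346/365 = 11.9 yr

11.9 years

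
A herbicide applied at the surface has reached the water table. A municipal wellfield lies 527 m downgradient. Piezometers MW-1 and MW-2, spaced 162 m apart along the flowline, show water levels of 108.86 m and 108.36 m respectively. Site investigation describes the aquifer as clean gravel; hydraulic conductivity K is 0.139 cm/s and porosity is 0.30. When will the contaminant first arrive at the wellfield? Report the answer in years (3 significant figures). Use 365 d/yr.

Hydraulic gradient i = (108.86 − 108.36) / 162 = 0.50 / 162 = 0.003086
K = 0.139 cm/s × 864 = 120.1 m/d
q = Ki = 120.1 × 0.003086 = 0.3707 m/d
v = Ki/n = 120.1·0.003086/0.30 = 1.236 m/d
t = L / v = 527 / 1.236 = 426.5 d
   = 426.5 / 365 = 1.17 yr

1.17 years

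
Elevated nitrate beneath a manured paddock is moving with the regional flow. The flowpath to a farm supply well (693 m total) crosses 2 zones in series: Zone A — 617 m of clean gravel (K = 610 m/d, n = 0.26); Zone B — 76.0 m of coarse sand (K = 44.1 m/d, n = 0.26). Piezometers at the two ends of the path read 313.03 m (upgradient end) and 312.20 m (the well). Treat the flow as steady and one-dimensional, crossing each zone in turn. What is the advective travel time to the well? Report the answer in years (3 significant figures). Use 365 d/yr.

Total head drop ΔH = 313.03 − 312.20 = 0.83 m
Steady 1-D flow in series ⇒ the Darcy flux q is identical in every zone and the zone head losses add (resistances L/K in series).
Σ(L/K) = 617/610 + 76.0/44.1 = 1.011 + 1.723 = 2.735 d
q = ΔH / Σ(L/K) = 0.83 / 2.735 = 0.3035 m/d (same in every zone)
Zone A: v = q/n = 0.3035/0.26 = 1.167 m/d → t_A = 617/1.167 = 528.6 d
Zone B: v = q/n = 0.3035/0.26 = 1.167 m/d → t_B = 76.0/1.167 = 65.11 d
Total t = 528.6 + 65.11 = 593.7 d
   = 593.7 / 365 = 1.63 yr

1.63 years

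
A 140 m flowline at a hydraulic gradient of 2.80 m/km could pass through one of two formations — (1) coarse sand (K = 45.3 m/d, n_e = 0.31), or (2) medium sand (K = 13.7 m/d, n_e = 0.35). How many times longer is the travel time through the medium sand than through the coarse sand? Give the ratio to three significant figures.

3.73

Unit 1 (coarse sand): v = 45.3×0.0028/0.31 = 0.4092 m/d, t = 140/0.4092 = 342.2 d
Unit 2 (medium sand): v = 13.7×0.0028/0.35 = 0.1096 m/d, t = 140/0.1096 = 1277 d
t(medium sand) / t(coarse sand) = 1277/342.2 = 3.73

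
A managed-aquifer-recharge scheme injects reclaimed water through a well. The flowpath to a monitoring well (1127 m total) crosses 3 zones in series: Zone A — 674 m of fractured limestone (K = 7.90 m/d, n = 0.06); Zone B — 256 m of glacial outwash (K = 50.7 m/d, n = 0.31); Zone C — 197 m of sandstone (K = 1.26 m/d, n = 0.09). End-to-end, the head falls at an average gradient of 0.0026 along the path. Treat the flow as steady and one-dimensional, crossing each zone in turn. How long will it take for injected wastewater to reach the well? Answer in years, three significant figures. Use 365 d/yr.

For zones in series the flux q is common to all zones; the equivalent conductivity is the harmonic (thickness-weighted) mean, K_eq = L_total / Σ(L_j/K_j).
Σ(L/K) = 674/7.90 + 256/50.7 + 197/1.26 = 85.32 + 5.049 + 156.3 = 246.7 d
K_eq = L_total / Σ(L/K) = 1127 / 246.7 = 4.568 m/d
q = K_eq · i = 4.568 × 0.0026 = 0.01188 m/d (same in every zone)
Zone A: v = q/n = 0.01188/0.06 = 0.1979 m/d → t_A = 674/0.1979 = 3405 d
Zone B: v = q/n = 0.01188/0.31 = 0.03831 m/d → t_B = 256/0.03831 = 6682 d
Zone C: v = q/n = 0.01188/0.09 = 0.1320 m/d → t_C = 197/0.1320 = 1493 d
Total t = 3405 + 6682 + 1493 = 11580 d
   = 11580 / 365 = 31.7 yr

31.7 years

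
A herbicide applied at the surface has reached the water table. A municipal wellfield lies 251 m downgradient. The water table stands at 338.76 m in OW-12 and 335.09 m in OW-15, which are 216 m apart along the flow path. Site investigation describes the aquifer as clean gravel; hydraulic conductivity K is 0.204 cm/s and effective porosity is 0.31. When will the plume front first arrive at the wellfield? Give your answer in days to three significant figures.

Hydraulic gradient i = (338.76 − 335.09) / 216 = 3.67 / 216 = 0.01699
K = 0.204 cm/s × 864 = 176.3 m/d
Darcy flux q = K·i = 176.3 × 0.01699 = 2.995 m/d
Average linear velocity = 2.995 / 0.31 = 9.660 m/d
t = L / v = 251 / 9.660 = 25.98 d

26.0 days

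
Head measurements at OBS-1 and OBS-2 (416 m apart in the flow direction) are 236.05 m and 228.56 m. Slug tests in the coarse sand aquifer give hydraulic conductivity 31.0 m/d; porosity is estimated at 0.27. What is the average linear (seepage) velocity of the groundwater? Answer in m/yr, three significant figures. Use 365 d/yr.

755 m/yr

Hydraulic gradient i = (236.05 − 228.56) / 416 = 7.49 / 416 = 0.01800
Specific discharge q = 31.0 × 0.01800 = 0.5581 m/d
v = Ki/n = 31.0·0.01800/0.27 = 2.067 m/d
   = 2.067 × 365 = 755 m/yr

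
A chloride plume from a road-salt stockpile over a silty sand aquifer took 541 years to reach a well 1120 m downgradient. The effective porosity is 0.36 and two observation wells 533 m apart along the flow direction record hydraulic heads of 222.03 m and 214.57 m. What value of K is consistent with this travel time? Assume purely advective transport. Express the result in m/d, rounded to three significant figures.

Hydraulic gradient i = (222.03 − 214.57) / 533 = 7.46 / 533 = 0.01400
t = 541 years = 197500 d
v = L / t = 1120 / 197500 = 0.005672 m/d
K = v · n / i = 0.005672 × 0.36 / 0.01400 = 0.146 m/d

0.146 m/d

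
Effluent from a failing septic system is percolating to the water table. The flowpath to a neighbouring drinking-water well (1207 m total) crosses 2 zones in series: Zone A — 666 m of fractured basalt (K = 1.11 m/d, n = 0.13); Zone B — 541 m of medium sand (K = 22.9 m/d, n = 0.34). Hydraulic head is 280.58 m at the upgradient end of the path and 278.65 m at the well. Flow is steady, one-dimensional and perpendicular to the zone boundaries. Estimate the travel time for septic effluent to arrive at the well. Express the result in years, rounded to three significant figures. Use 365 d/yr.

239 years

Total head drop ΔH = 280.58 − 278.65 = 1.93 m
Steady 1-D flow in series ⇒ the Darcy flux q is identical in every zone and the zone head losses add (resistances L/K in series).
Σ(L/K) = 666/1.11 + 541/22.9 = 600.0 + 23.62 = 623.6 d
q = ΔH / Σ(L/K) = 1.93 / 623.6 = 0.003095 m/d (same in every zone)
Zone A: v = q/n = 0.003095/0.13 = 0.02381 m/d → t_A = 666/0.02381 = 27980 d
Zone B: v = q/n = 0.003095/0.34 = 0.009102 m/d → t_B = 541/0.009102 = 59430 d
Total t = 27980 + 59430 = 87410 d
   = 87410 / 365 = 239 yr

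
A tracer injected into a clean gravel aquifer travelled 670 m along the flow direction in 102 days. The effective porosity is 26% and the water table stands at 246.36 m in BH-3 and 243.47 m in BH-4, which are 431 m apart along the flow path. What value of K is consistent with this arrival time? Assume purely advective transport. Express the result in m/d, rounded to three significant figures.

255 m/d

Hydraulic gradient i = (246.36 − 243.47) / 431 = 2.89 / 431 = 0.006705
v = L / t = 670 / 102 = 6.569 m/d
K = v · n / i = 6.569 × 0.26 / 0.006705 = 255 m/d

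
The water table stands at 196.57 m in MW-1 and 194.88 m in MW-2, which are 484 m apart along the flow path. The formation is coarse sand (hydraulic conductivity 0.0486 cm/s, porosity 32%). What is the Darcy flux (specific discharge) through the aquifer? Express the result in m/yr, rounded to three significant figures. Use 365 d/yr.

Hydraulic gradient i = (196.57 − 194.88) / 484 = 1.69 / 484 = 0.003492
K = 0.0486 cm/s × 864 = 41.99 m/d
Specific discharge q = 41.99 × 0.003492 = 0.1466 m/d
   = 0.1466 × 365 = 53.5 m/yr

53.5 m/yr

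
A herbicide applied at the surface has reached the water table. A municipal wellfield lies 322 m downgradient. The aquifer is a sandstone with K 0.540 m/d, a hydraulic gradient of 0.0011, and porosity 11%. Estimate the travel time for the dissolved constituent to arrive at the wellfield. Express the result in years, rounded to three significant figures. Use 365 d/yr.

163 years

q = Ki = 0.540 × 0.0011 = 5.940e-4 m/d
Seepage velocity v = q / n = 5.940e-4 / 0.11 = 0.005400 m/d
t = L / v = 322 / 0.005400 = 59630 d
   = 59630 / 365 = 163 yr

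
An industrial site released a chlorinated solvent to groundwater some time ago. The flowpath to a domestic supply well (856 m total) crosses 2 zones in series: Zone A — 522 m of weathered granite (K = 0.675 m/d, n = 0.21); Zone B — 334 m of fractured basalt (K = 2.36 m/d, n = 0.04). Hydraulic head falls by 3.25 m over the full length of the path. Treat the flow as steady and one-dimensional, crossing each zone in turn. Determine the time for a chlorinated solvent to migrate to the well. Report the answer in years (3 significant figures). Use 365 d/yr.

Continuity: the same q passes through each zone, so ΔH = q·Σ(L_j/K_j) — the zones act as resistances in series.
Σ(L/K) = 522/0.675 + 334/2.36 = 773.3 + 141.5 = 914.9 d
q = ΔH / Σ(L/K) = 3.25 / 914.9 = 0.003552 m/d (same in every zone)
Zone A: v = q/n = 0.003552/0.21 = 0.01692 m/d → t_A = 522/0.01692 = 30860 d
Zone B: v = q/n = 0.003552/0.04 = 0.08881 m/d → t_B = 334/0.08881 = 3761 d
Total t = 30860 + 3761 = 34620 d
   = 34620 / 365 = 94.8 yr

94.8 years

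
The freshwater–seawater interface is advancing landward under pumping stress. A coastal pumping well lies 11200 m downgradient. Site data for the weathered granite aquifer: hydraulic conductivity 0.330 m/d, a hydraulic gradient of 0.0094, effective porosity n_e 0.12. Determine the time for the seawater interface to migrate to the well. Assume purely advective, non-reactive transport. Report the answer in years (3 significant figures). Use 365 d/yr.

q = Ki = 0.330 × 0.0094 = 0.003102 m/d
v_s = q/n_e = 0.003102/0.12 = 0.02585 m/d
t = L / v = 11200 / 0.02585 = 433300 d
   = 433300 / 365 = 1190 yr

1190 years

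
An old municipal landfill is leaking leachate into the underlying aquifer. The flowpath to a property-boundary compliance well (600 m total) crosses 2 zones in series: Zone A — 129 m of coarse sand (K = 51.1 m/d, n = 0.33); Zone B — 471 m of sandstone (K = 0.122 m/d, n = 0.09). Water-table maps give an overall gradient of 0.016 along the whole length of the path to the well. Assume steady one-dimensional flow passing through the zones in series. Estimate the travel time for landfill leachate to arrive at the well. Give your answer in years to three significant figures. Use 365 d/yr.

93.7 years

For zones in series the flux q is common to all zones; the equivalent conductivity is the harmonic (thickness-weighted) mean, K_eq = L_total / Σ(L_j/K_j).
Σ(L/K) = 129/51.1 + 471/0.122 = 2.524 + 3861 = 3863 d
K_eq = L_total / Σ(L/K) = 600 / 3863 = 0.1553 m/d
q = K_eq · i = 0.1553 × 0.016 = 0.002485 m/d (same in every zone)
Zone A: v = q/n = 0.002485/0.33 = 0.007530 m/d → t_A = 129/0.007530 = 17130 d
Zone B: v = q/n = 0.002485/0.09 = 0.02761 m/d → t_B = 471/0.02761 = 17060 d
Total t = 17130 + 17060 = 34190 d
   = 34190 / 365 = 93.7 yr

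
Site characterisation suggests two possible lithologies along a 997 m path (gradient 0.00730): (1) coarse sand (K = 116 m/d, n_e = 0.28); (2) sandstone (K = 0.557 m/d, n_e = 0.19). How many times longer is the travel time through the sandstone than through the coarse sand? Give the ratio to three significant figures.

Unit 1 (coarse sand): v = 116×0.0073/0.28 = 3.024 m/d, t = 997/3.024 = 329.7 d
Unit 2 (sandstone): v = 0.557×0.0073/0.19 = 0.02140 m/d, t = 997/0.02140 = 46590 d
t(sandstone) / t(coarse sand) = 46590/329.7 = 141

141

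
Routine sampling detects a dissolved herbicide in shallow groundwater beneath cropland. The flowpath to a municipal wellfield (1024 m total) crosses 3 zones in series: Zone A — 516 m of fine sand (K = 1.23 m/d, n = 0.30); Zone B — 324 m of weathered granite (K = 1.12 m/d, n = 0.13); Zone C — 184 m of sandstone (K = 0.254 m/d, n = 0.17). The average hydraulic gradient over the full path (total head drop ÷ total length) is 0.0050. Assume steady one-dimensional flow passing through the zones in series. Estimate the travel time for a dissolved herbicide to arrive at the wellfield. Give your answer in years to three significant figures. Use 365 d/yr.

175 years

Continuity: the same q passes through each zone, so ΔH = q·Σ(L_j/K_j) — the zones act as resistances in series.
Σ(L/K) = 516/1.23 + 324/1.12 + 184/0.254 = 419.5 + 289.3 + 724.4 = 1433 d
K_eq = L_total / Σ(L/K) = 1024 / 1433 = 0.7145 m/d
q = K_eq · i = 0.7145 × 0.0050 = 0.003572 m/d (same in every zone)
Zone A: v = q/n = 0.003572/0.30 = 0.01191 m/d → t_A = 516/0.01191 = 43330 d
Zone B: v = q/n = 0.003572/0.13 = 0.02748 m/d → t_B = 324/0.02748 = 11790 d
Zone C: v = q/n = 0.003572/0.17 = 0.02101 m/d → t_C = 184/0.02101 = 8756 d
Total t = 43330 + 11790 + 8756 = 63880 d
   = 63880 / 365 = 175 yr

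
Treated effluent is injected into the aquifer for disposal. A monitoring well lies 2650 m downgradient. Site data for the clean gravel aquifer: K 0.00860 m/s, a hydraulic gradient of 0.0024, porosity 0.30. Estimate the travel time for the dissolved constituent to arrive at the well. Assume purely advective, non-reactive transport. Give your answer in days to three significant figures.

K = 0.00860 m/s × 86400 s/d = 743.0 m/d
Specific discharge q = 743.0 × 0.0024 = 1.783 m/d
Seepage velocity v = q / n = 1.783 / 0.30 = 5.944 m/d
t = L / v = 2650 / 5.944 = 445.8 d

446 days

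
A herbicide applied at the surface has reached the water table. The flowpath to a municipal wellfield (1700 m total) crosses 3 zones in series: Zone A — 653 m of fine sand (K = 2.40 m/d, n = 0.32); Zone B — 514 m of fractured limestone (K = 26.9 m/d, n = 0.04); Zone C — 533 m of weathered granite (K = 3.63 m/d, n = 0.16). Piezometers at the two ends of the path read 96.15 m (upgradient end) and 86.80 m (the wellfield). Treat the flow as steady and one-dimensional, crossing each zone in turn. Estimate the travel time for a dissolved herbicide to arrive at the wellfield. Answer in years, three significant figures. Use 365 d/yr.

40.4 years

Total head drop ΔH = 96.15 − 86.80 = 9.35 m
Steady 1-D flow in series ⇒ the Darcy flux q is identical in every zone and the zone head losses add (resistances L/K in series).
Σ(L/K) = 653/2.40 + 514/26.9 + 533/3.63 = 272.1 + 19.11 + 146.8 = 438.0 d
q = ΔH / Σ(L/K) = 9.35 / 438.0 = 0.02135 m/d (same in every zone)
Zone A: v = q/n = 0.02135/0.32 = 0.06671 m/d → t_A = 653/0.06671 = 9789 d
Zone B: v = q/n = 0.02135/0.04 = 0.5336 m/d → t_B = 514/0.5336 = 963.2 d
Zone C: v = q/n = 0.02135/0.16 = 0.1334 m/d → t_C = 533/0.1334 = 3995 d
Total t = 9789 + 963.2 + 3995 = 14750 d
   = 14750 / 365 = 40.4 yr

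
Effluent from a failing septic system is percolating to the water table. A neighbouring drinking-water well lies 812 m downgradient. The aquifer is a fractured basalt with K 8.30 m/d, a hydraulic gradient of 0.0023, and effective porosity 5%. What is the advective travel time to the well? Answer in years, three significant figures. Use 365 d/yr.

q = Ki = 8.30 × 0.0023 = 0.01909 m/d
Seepage velocity v = q / n = 0.01909 / 0.05 = 0.3818 m/d
t = L / v = 812 / 0.3818 = 2127 d
   = 2127 / 365 = 5.83 yr

5.83 years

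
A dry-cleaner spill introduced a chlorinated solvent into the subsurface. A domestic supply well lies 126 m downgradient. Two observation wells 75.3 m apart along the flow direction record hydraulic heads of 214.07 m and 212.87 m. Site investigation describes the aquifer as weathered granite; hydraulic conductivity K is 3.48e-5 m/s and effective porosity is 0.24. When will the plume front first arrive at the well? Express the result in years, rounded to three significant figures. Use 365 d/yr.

1.73 years

Hydraulic gradient i = (214.07 − 212.87) / 75.3 = 1.20 / 75.3 = 0.01594
K = 3.48e-5 m/s × 86400 s/d = 3.007 m/d
Darcy flux q = K·i = 3.007 × 0.01594 = 0.04792 m/d
v_s = q/n_e = 0.04792/0.24 = 0.1996 m/d
t = L / v = 126 / 0.1996 = 631.1 d
   = 631.1 / 365 = 1.73 yr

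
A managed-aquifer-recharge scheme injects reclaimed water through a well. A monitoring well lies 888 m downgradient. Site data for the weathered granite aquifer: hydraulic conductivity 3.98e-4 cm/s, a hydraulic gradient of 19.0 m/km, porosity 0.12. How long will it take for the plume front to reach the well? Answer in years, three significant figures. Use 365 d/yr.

44.7 years

K = 3.98e-4 cm/s × 864 = 0.3439 m/d
Specific discharge q = 0.3439 × 0.019 = 0.006534 m/d
v = Ki/n = 0.3439·0.019/0.12 = 0.05445 m/d
t = L / v = 888 / 0.05445 = 16310 d
   = 16310 / 365 = 44.7 yr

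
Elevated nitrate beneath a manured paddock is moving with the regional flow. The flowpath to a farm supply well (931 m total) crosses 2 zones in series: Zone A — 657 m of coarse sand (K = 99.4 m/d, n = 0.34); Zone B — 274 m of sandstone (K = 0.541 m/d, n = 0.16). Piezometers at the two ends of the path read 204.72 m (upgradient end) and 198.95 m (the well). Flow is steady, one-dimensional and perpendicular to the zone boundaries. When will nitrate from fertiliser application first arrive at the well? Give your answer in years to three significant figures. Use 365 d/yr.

Total head drop ΔH = 204.72 − 198.95 = 5.77 m
Steady 1-D flow in series ⇒ the Darcy flux q is identical in every zone and the zone head losses add (resistances L/K in series).
Σ(L/K) = 657/99.4 + 274/0.541 = 6.610 + 506.5 = 513.1 d
q = ΔH / Σ(L/K) = 5.77 / 513.1 = 0.01125 m/d (same in every zone)
Zone A: v = q/n = 0.01125/0.34 = 0.03308 m/d → t_A = 657/0.03308 = 19860 d
Zone B: v = q/n = 0.01125/0.16 = 0.07029 m/d → t_B = 274/0.07029 = 3898 d
Total t = 19860 + 3898 = 23760 d
   = 23760 / 365 = 65.1 yr

65.1 years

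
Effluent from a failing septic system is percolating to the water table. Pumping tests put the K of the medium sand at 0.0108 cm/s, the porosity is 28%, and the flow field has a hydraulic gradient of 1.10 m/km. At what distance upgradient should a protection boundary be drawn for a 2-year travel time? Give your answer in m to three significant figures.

26.8 m

K = 0.0108 cm/s × 864 = 9.331 m/d
Darcy flux q = K·i = 9.331 × 0.0011 = 0.01026 m/d
Seepage velocity v = q / n = 0.01026 / 0.28 = 0.03666 m/d
T = 2 yr × 365 = 730 d
L = v × T = 0.03666 × 730 = 26.76 m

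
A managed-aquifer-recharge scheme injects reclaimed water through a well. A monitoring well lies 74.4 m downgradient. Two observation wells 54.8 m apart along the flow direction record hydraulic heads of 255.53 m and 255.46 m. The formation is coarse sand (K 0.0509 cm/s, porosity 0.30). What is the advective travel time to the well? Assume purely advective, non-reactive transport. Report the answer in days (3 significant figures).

Hydraulic gradient i = (255.53 − 255.46) / 54.8 = 0.07 / 54.8 = 0.001277
K = 0.0509 cm/s × 864 = 43.98 m/d
Darcy flux q = K·i = 43.98 × 0.001277 = 0.05618 m/d
v = Ki/n = 43.98·0.001277/0.30 = 0.1873 m/d
t = L / v = 74.4 / 0.1873 = 397.3 d

397 days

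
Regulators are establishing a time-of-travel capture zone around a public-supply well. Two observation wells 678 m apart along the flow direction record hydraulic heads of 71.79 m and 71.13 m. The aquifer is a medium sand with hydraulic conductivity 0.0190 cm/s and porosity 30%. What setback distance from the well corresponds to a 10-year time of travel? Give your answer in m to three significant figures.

194 m

Hydraulic gradient i = (71.79 − 71.13) / 678 = 0.66 / 678 = 9.735e-4
K = 0.0190 cm/s × 864 = 16.42 m/d
Specific discharge q = 16.42 × 9.735e-4 = 0.01598 m/d
Average linear velocity = 0.01598 / 0.30 = 0.05327 m/d
T = 10 yr × 365 = 3650 d
L = v × T = 0.05327 × 3650 = 194.4 m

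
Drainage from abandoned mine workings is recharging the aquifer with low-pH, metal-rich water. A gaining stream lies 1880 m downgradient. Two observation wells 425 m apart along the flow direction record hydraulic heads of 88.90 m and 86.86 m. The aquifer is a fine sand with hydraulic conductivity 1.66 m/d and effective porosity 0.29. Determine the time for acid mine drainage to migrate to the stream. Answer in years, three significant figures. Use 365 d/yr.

Hydraulic gradient i = (88.90 − 86.86) / 425 = 2.04 / 425 = 0.004800
q = Ki = 1.66 × 0.004800 = 0.007968 m/d
Seepage velocity v = q / n = 0.007968 / 0.29 = 0.02748 m/d
t = L / v = 1880 / 0.02748 = 68420 d
   = 68420 / 365 = 187 yr

187 years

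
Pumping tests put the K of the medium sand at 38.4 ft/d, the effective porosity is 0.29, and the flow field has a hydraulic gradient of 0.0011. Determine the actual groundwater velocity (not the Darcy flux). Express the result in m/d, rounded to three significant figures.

0.0444 m/d

K = 38.4 ft/d × 0.3048 = 11.70 m/d
Specific discharge q = 11.70 × 0.0011 = 0.01287 m/d
v_s = q/n_e = 0.01287/0.29 = 0.04440 m/d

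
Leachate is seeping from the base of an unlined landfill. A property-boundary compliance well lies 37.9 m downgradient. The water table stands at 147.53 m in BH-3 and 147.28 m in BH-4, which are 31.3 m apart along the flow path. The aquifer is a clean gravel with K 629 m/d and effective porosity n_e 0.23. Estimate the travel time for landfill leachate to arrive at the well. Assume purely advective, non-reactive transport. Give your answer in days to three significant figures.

1.74 days

Hydraulic gradient i = (147.53 − 147.28) / 31.3 = 0.25 / 31.3 = 0.007987
Specific discharge q = 629 × 0.007987 = 5.024 m/d
Average linear velocity = 5.024 / 0.23 = 21.84 m/d
t = L / v = 37.9 / 21.84 = 1.735 d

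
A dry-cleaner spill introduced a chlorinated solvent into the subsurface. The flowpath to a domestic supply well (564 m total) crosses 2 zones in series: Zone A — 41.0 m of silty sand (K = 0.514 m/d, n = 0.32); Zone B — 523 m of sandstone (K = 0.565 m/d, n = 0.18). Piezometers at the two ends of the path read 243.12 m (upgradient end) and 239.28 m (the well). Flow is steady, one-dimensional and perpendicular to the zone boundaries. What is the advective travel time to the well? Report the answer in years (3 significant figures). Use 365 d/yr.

76.9 years

Total head drop ΔH = 243.12 − 239.28 = 3.84 m
Continuity: the same q passes through each zone, so ΔH = q·Σ(L_j/K_j) — the zones act as resistances in series.
Σ(L/K) = 41.0/0.514 + 523/0.565 = 79.77 + 925.7 = 1005 d
q = ΔH / Σ(L/K) = 3.84 / 1005 = 0.003819 m/d (same in every zone)
Zone A: v = q/n = 0.003819/0.32 = 0.01194 m/d → t_A = 41.0/0.01194 = 3435 d
Zone B: v = q/n = 0.003819/0.18 = 0.02122 m/d → t_B = 523/0.02122 = 24650 d
Total t = 3435 + 24650 = 28080 d
   = 28080 / 365 = 76.9 yr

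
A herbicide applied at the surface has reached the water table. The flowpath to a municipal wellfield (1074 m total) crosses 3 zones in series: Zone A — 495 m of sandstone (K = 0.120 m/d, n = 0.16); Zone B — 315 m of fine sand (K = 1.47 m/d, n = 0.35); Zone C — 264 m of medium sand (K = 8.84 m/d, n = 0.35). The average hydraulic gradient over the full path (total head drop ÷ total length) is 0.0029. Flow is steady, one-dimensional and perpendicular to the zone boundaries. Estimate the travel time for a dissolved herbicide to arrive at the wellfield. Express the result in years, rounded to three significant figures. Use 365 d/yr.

1080 years

Steady 1-D flow in series ⇒ the Darcy flux q is identical in every zone and the zone head losses add (resistances L/K in series).
Σ(L/K) = 495/0.120 + 315/1.47 + 264/8.84 = 4125 + 214.3 + 29.86 = 4369 d
K_eq = L_total / Σ(L/K) = 1074 / 4369 = 0.2458 m/d
q = K_eq · i = 0.2458 × 0.0029 = 7.129e-4 m/d (same in every zone)
Zone A: v = q/n = 7.129e-4/0.16 = 0.004455 m/d → t_A = 495/0.004455 = 111100 d
Zone B: v = q/n = 7.129e-4/0.35 = 0.002037 m/d → t_B = 315/0.002037 = 154700 d
Zone C: v = q/n = 7.129e-4/0.35 = 0.002037 m/d → t_C = 264/0.002037 = 129600 d
Total t = 111100 + 154700 + 129600 = 395400 d
   = 395400 / 365 = 1080 yr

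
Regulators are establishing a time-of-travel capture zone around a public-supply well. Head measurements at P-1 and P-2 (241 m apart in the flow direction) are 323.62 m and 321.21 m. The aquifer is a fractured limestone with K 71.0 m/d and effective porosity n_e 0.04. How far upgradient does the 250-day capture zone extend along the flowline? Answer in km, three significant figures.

4.44 km

Hydraulic gradient i = (323.62 − 321.21) / 241 = 2.41 / 241 = 0.01000
q = Ki = 71.0 × 0.01000 = 0.7100 m/d
v_s = q/n_e = 0.7100/0.04 = 17.75 m/d
L = v × T = 17.75 × 250 = 4438 m
   = 4.44 km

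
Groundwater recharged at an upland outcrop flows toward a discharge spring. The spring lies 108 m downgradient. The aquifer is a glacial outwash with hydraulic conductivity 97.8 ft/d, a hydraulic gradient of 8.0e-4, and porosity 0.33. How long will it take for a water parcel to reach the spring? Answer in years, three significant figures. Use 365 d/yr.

4.09 years

K = 97.8 ft/d × 0.3048 = 29.81 m/d
q = Ki = 29.81 × 8.0e-4 = 0.02385 m/d
Average linear velocity = 0.02385 / 0.33 = 0.07227 m/d
t = L / v = 108 / 0.07227 = 1494 d
   = 1494 / 365 = 4.09 yr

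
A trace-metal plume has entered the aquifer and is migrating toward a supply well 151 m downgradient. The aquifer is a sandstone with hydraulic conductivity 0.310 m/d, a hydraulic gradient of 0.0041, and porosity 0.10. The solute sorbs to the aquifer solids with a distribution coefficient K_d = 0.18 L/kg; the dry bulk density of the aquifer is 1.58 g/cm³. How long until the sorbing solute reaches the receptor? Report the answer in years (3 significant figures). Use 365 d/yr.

q = Ki = 0.310 × 0.0041 = 0.001271 m/d
v = Ki/n = 0.310·0.0041/0.10 = 0.01271 m/d
Retardation R = 1 + ρ_b·K_d/n = 1 + 1.58×0.18/0.10 = 3.844
Contaminant velocity v_c = v/R = 0.01271/3.844 = 0.003306 m/d
t = L/v_c = 151/0.003306 = 45670 d
   = 45670/365 = 125 yr

125 years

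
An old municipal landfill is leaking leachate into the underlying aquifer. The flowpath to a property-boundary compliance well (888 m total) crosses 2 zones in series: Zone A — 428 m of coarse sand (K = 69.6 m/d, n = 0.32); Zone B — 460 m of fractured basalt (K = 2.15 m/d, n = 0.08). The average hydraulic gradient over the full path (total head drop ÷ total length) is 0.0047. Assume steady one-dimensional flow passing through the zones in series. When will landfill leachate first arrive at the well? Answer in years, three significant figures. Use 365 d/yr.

25.1 years

Continuity: the same q passes through each zone, so ΔH = q·Σ(L_j/K_j) — the zones act as resistances in series.
Σ(L/K) = 428/69.6 + 460/2.15 = 6.149 + 214.0 = 220.1 d
K_eq = L_total / Σ(L/K) = 888 / 220.1 = 4.034 m/d
q = K_eq · i = 4.034 × 0.0047 = 0.01896 m/d (same in every zone)
Zone A: v = q/n = 0.01896/0.32 = 0.05926 m/d → t_A = 428/0.05926 = 7223 d
Zone B: v = q/n = 0.01896/0.08 = 0.2370 m/d → t_B = 460/0.2370 = 1941 d
Total t = 7223 + 1941 = 9164 d
   = 9164 / 365 = 25.1 yr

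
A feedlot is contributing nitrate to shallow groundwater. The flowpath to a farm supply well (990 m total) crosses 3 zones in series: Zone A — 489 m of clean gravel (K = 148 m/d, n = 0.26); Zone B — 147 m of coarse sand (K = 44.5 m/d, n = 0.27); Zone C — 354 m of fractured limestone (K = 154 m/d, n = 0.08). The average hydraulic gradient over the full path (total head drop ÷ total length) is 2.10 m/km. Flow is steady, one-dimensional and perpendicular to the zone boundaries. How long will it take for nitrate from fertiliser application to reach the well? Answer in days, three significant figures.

836 days

For zones in series the flux q is common to all zones; the equivalent conductivity is the harmonic (thickness-weighted) mean, K_eq = L_total / Σ(L_j/K_j).
Σ(L/K) = 489/148 + 147/44.5 + 354/154 = 3.304 + 3.303 + 2.299 = 8.906 d
K_eq = L_total / Σ(L/K) = 990 / 8.906 = 111.2 m/d
q = K_eq · i = 111.2 × 0.0021 = 0.2334 m/d (same in every zone)
Zone A: v = q/n = 0.2334/0.26 = 0.8978 m/d → t_A = 489/0.8978 = 544.6 d
Zone B: v = q/n = 0.2334/0.27 = 0.8646 m/d → t_B = 147/0.8646 = 170.0 d
Zone C: v = q/n = 0.2334/0.08 = 2.918 m/d → t_C = 354/2.918 = 121.3 d
Total t = 544.6 + 170.0 + 121.3 = 836.0 d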